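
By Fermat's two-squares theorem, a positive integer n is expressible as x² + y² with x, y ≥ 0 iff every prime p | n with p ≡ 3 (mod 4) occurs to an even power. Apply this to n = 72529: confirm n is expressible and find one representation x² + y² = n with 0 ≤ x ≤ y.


Step 1: Factor n = 72529 = 29 · 41 · 61.
Step 2: Check the mod-4 condition on each prime factor: 29 ≡ 1 (mod 4), exponent 1; 41 ≡ 1 (mod 4), exponent 1; 61 ≡ 1 (mod 4), exponent 1.
All primes ≡ 3 (mod 4) appear to even exponent (or don't appear), so by the two-squares theorem n IS expressible as a sum of two squares.
Step 3: Build a representation. Here n = 29 · 41 · 61 is a product of primes ≡ 1 (mod 4). Each prime p ≡ 1 (mod 4) is itself a sum of two squares; find a² by testing p − a² for a perfect square:
  29: 29 − 1² = 28, 29 − 2² = 25 = 5² ⇒ 29 = 2² + 5².
  41: 41 − 1² = 40, 41 − 2² = 37, 41 − 3² = 32, 41 − 4² = 25 = 5² ⇒ 41 = 4² + 5².
  61: 61 − 1² = 60, 61 − 2² = 57, 61 − 3² = 52, 61 − 4² = 45, 61 − 5² = 36 = 6² ⇒ 61 = 5² + 6².
  Combine using the Brahmagupta–Fibonacci identity (a² + b²)(c² + d²) = (ac − bd)² + (ad + bc)² = (ac + bd)² + (ad − bc)²:
  29 · 41 = 1189: from (2² + 5²)(4² + 5²), take (2·4 − 5·5, 2·5 + 5·4) = (8 − 25, 10 + 20) = (-17, 30); dropping signs (only squares matter) gives (17, 30); check 17² + 30² = 289 + 900 = 1189 ✓.
  1189 · 61 = 72529: from (17² + 30²)(5² + 6²), take (17·5 − 30·6, 17·6 + 30·5) = (85 − 180, 102 + 150) = (-95, 252); dropping signs (only squares matter) gives (95, 252); check 95² + 252² = 9025 + 63504 = 72529 ✓.
Step 4: Order so x ≤ y and verify: 95² + 252² = 9025 + 63504 = 72529 = n. ✓

n = 72529 = 95² + 252² (one valid representation with x ≤ y).


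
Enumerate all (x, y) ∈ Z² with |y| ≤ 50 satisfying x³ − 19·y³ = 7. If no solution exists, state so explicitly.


The equation is x³ - 19y³ = 7. For fixed y, x³ = 19·y³ + 7, so a solution requires the RHS to be a perfect cube.
Strategy: iterate y from -50 to 50, compute RHS = 19·y³ + 7, and check whether it is a (positive or negative) perfect cube.
Check small values of y:
  y = 0: RHS = 7 is not a perfect cube.
  y = 1: RHS = 26 is not a perfect cube.
  y = -1: RHS = -12 is not a perfect cube.
  y = 2: RHS = 159 is not a perfect cube.
  y = -2: RHS = -145 is not a perfect cube.
  y = 3: RHS = 520 is not a perfect cube.
  y = -3: RHS = -506 is not a perfect cube.
Continuing the search up to |y| = 50 finds no solutions either.
No (x, y) in the scanned range satisfies the equation.

No integer solutions with |y| ≤ 50.


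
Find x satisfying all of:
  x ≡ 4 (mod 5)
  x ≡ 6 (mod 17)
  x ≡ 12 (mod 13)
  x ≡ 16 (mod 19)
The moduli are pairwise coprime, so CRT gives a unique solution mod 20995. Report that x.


Product of moduli M = 5 · 17 · 13 · 19 = 20995.
Merge one congruence at a time:
  Start: x ≡ 4 (mod 5).
  Combine with x ≡ 6 (mod 17); new modulus lcm = 85.
    Write x = 4 + 5·t and substitute into x ≡ 6 (mod 17): 5·t ≡ 6 − 4 = 2 (mod 17).
    The inverse of 5 mod 17 is 7 (since 5·7 = 35 = 2·17 + 1), so t ≡ 7·2 = 14 ≡ 14 (mod 17).
    Then x = 4 + 5·14 = 74, valid modulo lcm(5, 17) = 85: x ≡ 74 (mod 85).
  Combine with x ≡ 12 (mod 13); new modulus lcm = 1105.
    Write x = 74 + 85·t and substitute into x ≡ 12 (mod 13): 85·t ≡ 12 − 74 = -62 (mod 13).
    Reduce coefficients mod 13: 7·t ≡ 3 (mod 13).
    The inverse of 7 mod 13 is 2 (since 7·2 = 14 = 1·13 + 1), so t ≡ 2·3 = 6 ≡ 6 (mod 13).
    Then x = 74 + 85·6 = 584, valid modulo lcm(85, 13) = 1105: x ≡ 584 (mod 1105).
  Combine with x ≡ 16 (mod 19); new modulus lcm = 20995.
    Write x = 584 + 1105·t and substitute into x ≡ 16 (mod 19): 1105·t ≡ 16 − 584 = -568 (mod 19).
    Reduce coefficients mod 19: 3·t ≡ 2 (mod 19).
    The inverse of 3 mod 19 is 13 (since 3·13 = 39 = 2·19 + 1), so t ≡ 13·2 = 26 ≡ 7 (mod 19).
    Then x = 584 + 1105·7 = 8319, valid modulo lcm(1105, 19) = 20995: x ≡ 8319 (mod 20995).
Verify against each original: 8319 mod 5 = 4, 8319 mod 17 = 6, 8319 mod 13 = 12, 8319 mod 19 = 16.

x ≡ 8319 (mod 20995).


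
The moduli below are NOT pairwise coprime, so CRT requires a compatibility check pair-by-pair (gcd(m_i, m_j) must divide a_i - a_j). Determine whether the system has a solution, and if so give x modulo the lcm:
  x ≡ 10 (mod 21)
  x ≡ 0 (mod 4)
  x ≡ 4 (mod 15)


Moduli 21, 4, 15 are not pairwise coprime, so CRT works modulo lcm(m_i) when all pairwise compatibility conditions hold.
Pairwise compatibility: gcd(m_i, m_j) must divide a_i - a_j for every pair.
Merge one congruence at a time:
  Start: x ≡ 10 (mod 21).
  Combine with x ≡ 0 (mod 4): gcd(21, 4) = 1; 0 - 10 = -10, which IS divisible by 1, so compatible.
    Write x = 10 + 21·t and substitute into x ≡ 0 (mod 4): 21·t ≡ 0 − 10 = -10 (mod 4).
    Reduce coefficients mod 4: 1·t ≡ 2 (mod 4).
    So t ≡ 2 (mod 4).
    Then x = 10 + 21·2 = 52, valid modulo lcm(21, 4) = 84: x ≡ 52 (mod 84).
  Combine with x ≡ 4 (mod 15): gcd(84, 15) = 3; 4 - 52 = -48, which IS divisible by 3, so compatible.
    Write x = 52 + 84·t and substitute into x ≡ 4 (mod 15): 84·t ≡ 4 − 52 = -48 (mod 15).
    Divide the congruence (and modulus) by g = 3: 28·t ≡ -16 (mod 5).
    Reduce coefficients mod 5: 3·t ≡ 4 (mod 5).
    The inverse of 3 mod 5 is 2 (since 3·2 = 6 = 1·5 + 1), so t ≡ 2·4 = 8 ≡ 3 (mod 5).
    Then x = 52 + 84·3 = 304, valid modulo lcm(84, 15) = 420: x ≡ 304 (mod 420).
Verify: 304 mod 21 = 10, 304 mod 4 = 0, 304 mod 15 = 4.

x ≡ 304 (mod 420).


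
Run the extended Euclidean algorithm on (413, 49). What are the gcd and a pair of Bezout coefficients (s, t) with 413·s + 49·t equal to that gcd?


Euclidean algorithm on (413, 49) — divide until remainder is 0:
  413 = 8 · 49 + 21
  49 = 2 · 21 + 7
  21 = 3 · 7 + 0
gcd(413, 49) = 7.
Track Bezout coefficients alongside the remainders: start with r₀ = 413 = a·1 + b·0 (s = 1, t = 0) and r₁ = 49 = a·0 + b·1 (s = 0, t = 1); each new remainder r_{k+1} = r_{k-1} − q_k·r_k inherits s_{k+1} = s_{k-1} − q_k·s_k, t_{k+1} = t_{k-1} − q_k·t_k, so r_k = a·s_k + b·t_k at every step:
  q = 8: r = 21, s = 1 − 8·0 = 1, t = 0 − 8·1 = -8  (check: 413·1 + 49·(-8) = 21)
  q = 2: r = 7, s = 0 − 2·1 = -2, t = 1 − 2·(-8) = 17  (check: 413·(-2) + 49·17 = 7)
The row with r = 7 (the gcd) gives the Bezout coefficients s = -2, t = 17.
Result: 413 · (-2) + 49 · (17) = 7.

gcd(413, 49) = 7; s = -2, t = 17 (check: 413·(-2) + 49·17 = 7).


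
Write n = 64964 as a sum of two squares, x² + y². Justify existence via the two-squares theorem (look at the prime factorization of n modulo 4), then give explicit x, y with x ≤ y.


Step 1: Factor n = 64964 = 2^2 · 109 · 149.
Step 2: Check the mod-4 condition on each prime factor: 2 = 2 (special); 109 ≡ 1 (mod 4), exponent 1; 149 ≡ 1 (mod 4), exponent 1.
All primes ≡ 3 (mod 4) appear to even exponent (or don't appear), so by the two-squares theorem n IS expressible as a sum of two squares.
Step 3: Build a representation. Group n = k² · m with k = 2 and m = 109 · 149 = 16241 (a product of primes ≡ 1 (mod 4)); a representation of m scales to one of n via (k·x)² + (k·y)² = k²(x² + y²). Each prime p ≡ 1 (mod 4) is itself a sum of two squares; find a² by testing p − a² for a perfect square:
  109: 109 − 1² = 108, 109 − 2² = 105, 109 − 3² = 100 = 10² ⇒ 109 = 3² + 10².
  149: 149 − 1² = 148, 149 − 2² = 145, 149 − 3² = 140, 149 − 4² = 133, 149 − 5² = 124, 149 − 6² = 113, 149 − 7² = 100 = 10² ⇒ 149 = 7² + 10².
  Combine using the Brahmagupta–Fibonacci identity (a² + b²)(c² + d²) = (ac − bd)² + (ad + bc)² = (ac + bd)² + (ad − bc)²:
  109 · 149 = 16241: from (3² + 10²)(7² + 10²), take (3·7 − 10·10, 3·10 + 10·7) = (21 − 100, 30 + 70) = (-79, 100); dropping signs (only squares matter) gives (79, 100); check 79² + 100² = 6241 + 10000 = 16241 ✓.
  Scale by k = 2: (2·79, 2·100) = (158, 200).
Step 4: Order so x ≤ y and verify: 158² + 200² = 24964 + 40000 = 64964 = n. ✓

n = 64964 = 158² + 200² (one valid representation with x ≤ y).


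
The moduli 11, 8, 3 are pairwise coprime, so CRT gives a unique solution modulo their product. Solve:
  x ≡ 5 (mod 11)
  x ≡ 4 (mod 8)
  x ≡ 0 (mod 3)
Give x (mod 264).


Moduli 11, 8, 3 are pairwise coprime; by CRT there is a unique solution modulo M = 11 · 8 · 3 = 264.
Solve pairwise, accumulating the modulus:
  Start with x ≡ 5 (mod 11).
  Combine with x ≡ 4 (mod 8): since gcd(11, 8) = 1, we get a unique residue mod 88.
    Write x = 5 + 11·t and substitute into x ≡ 4 (mod 8): 11·t ≡ 4 − 5 = -1 (mod 8).
    Reduce coefficients mod 8: 3·t ≡ 7 (mod 8).
    The inverse of 3 mod 8 is 3 (since 3·3 = 9 = 1·8 + 1), so t ≡ 3·7 = 21 ≡ 5 (mod 8).
    Then x = 5 + 11·5 = 60, valid modulo lcm(11, 8) = 88: x ≡ 60 (mod 88).
  Combine with x ≡ 0 (mod 3): since gcd(88, 3) = 1, we get a unique residue mod 264.
    Write x = 60 + 88·t and substitute into x ≡ 0 (mod 3): 88·t ≡ 0 − 60 = -60 (mod 3).
    Reduce coefficients mod 3: 1·t ≡ 0 (mod 3).
    So t ≡ 0 (mod 3).
    Then x = 60 + 88·0 = 60, valid modulo lcm(88, 3) = 264: x ≡ 60 (mod 264).
Verify: 60 mod 11 = 5 ✓, 60 mod 8 = 4 ✓, 60 mod 3 = 0 ✓.

x ≡ 60 (mod 264).


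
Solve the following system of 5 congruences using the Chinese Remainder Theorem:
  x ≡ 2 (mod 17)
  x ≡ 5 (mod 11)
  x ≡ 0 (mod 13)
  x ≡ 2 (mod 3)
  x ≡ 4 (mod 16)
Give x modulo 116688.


Product of moduli M = 17 · 11 · 13 · 3 · 16 = 116688.
Merge one congruence at a time:
  Start: x ≡ 2 (mod 17).
  Combine with x ≡ 5 (mod 11); new modulus lcm = 187.
    Write x = 2 + 17·t and substitute into x ≡ 5 (mod 11): 17·t ≡ 5 − 2 = 3 (mod 11).
    Reduce coefficients mod 11: 6·t ≡ 3 (mod 11).
    The inverse of 6 mod 11 is 2 (since 6·2 = 12 = 1·11 + 1), so t ≡ 2·3 = 6 ≡ 6 (mod 11).
    Then x = 2 + 17·6 = 104, valid modulo lcm(17, 11) = 187: x ≡ 104 (mod 187).
  Combine with x ≡ 0 (mod 13); new modulus lcm = 2431.
    Write x = 104 + 187·t and substitute into x ≡ 0 (mod 13): 187·t ≡ 0 − 104 = -104 (mod 13).
    Reduce coefficients mod 13: 5·t ≡ 0 (mod 13).
    The inverse of 5 mod 13 is 8 (since 5·8 = 40 = 3·13 + 1), so t ≡ 8·0 = 0 ≡ 0 (mod 13).
    Then x = 104 + 187·0 = 104, valid modulo lcm(187, 13) = 2431: x ≡ 104 (mod 2431).
  Combine with x ≡ 2 (mod 3); new modulus lcm = 7293.
    Write x = 104 + 2431·t and substitute into x ≡ 2 (mod 3): 2431·t ≡ 2 − 104 = -102 (mod 3).
    Reduce coefficients mod 3: 1·t ≡ 0 (mod 3).
    So t ≡ 0 (mod 3).
    Then x = 104 + 2431·0 = 104, valid modulo lcm(2431, 3) = 7293: x ≡ 104 (mod 7293).
  Combine with x ≡ 4 (mod 16); new modulus lcm = 116688.
    Write x = 104 + 7293·t and substitute into x ≡ 4 (mod 16): 7293·t ≡ 4 − 104 = -100 (mod 16).
    Reduce coefficients mod 16: 13·t ≡ 12 (mod 16).
    The inverse of 13 mod 16 is 5 (since 13·5 = 65 = 4·16 + 1), so t ≡ 5·12 = 60 ≡ 12 (mod 16).
    Then x = 104 + 7293·12 = 87620, valid modulo lcm(7293, 16) = 116688: x ≡ 87620 (mod 116688).
Verify against each original: 87620 mod 17 = 2, 87620 mod 11 = 5, 87620 mod 13 = 0, 87620 mod 3 = 2, 87620 mod 16 = 4.

x ≡ 87620 (mod 116688).


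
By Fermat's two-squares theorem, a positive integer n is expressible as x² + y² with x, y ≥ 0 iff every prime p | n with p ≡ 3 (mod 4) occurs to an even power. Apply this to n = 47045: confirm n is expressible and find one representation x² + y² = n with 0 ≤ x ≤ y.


Step 1: Factor n = 47045 = 5 · 97^2.
Step 2: Check the mod-4 condition on each prime factor: 5 ≡ 1 (mod 4), exponent 1; 97 ≡ 1 (mod 4), exponent 2.
All primes ≡ 3 (mod 4) appear to even exponent (or don't appear), so by the two-squares theorem n IS expressible as a sum of two squares.
Step 3: Build a representation. Here n = 5 · 97 · 97 is a product of primes ≡ 1 (mod 4). Each prime p ≡ 1 (mod 4) is itself a sum of two squares; find a² by testing p − a² for a perfect square:
  5: 5 − 1² = 4 = 2² ⇒ 5 = 1² + 2².
  97: 97 − 1² = 96, 97 − 2² = 93, 97 − 3² = 88, 97 − 4² = 81 = 9² ⇒ 97 = 4² + 9².
  Combine using the Brahmagupta–Fibonacci identity (a² + b²)(c² + d²) = (ac − bd)² + (ad + bc)² = (ac + bd)² + (ad − bc)²:
  5 · 97 = 485: from (1² + 2²)(4² + 9²), take (1·4 − 2·9, 1·9 + 2·4) = (4 − 18, 9 + 8) = (-14, 17); dropping signs (only squares matter) gives (14, 17); check 14² + 17² = 196 + 289 = 485 ✓.
  485 · 97 = 47045: from (14² + 17²)(4² + 9²), take (14·4 − 17·9, 14·9 + 17·4) = (56 − 153, 126 + 68) = (-97, 194); dropping signs (only squares matter) gives (97, 194); check 97² + 194² = 9409 + 37636 = 47045 ✓.
Step 4: Order so x ≤ y and verify: 97² + 194² = 9409 + 37636 = 47045 = n. ✓

n = 47045 = 97² + 194² (one valid representation with x ≤ y).


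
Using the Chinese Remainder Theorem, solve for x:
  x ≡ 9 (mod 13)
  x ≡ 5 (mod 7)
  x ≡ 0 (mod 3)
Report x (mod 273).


Moduli 13, 7, 3 are pairwise coprime; by CRT there is a unique solution modulo M = 13 · 7 · 3 = 273.
Solve pairwise, accumulating the modulus:
  Start with x ≡ 9 (mod 13).
  Combine with x ≡ 5 (mod 7): since gcd(13, 7) = 1, we get a unique residue mod 91.
    Write x = 9 + 13·t and substitute into x ≡ 5 (mod 7): 13·t ≡ 5 − 9 = -4 (mod 7).
    Reduce coefficients mod 7: 6·t ≡ 3 (mod 7).
    The inverse of 6 mod 7 is 6 (since 6·6 = 36 = 5·7 + 1), so t ≡ 6·3 = 18 ≡ 4 (mod 7).
    Then x = 9 + 13·4 = 61, valid modulo lcm(13, 7) = 91: x ≡ 61 (mod 91).
  Combine with x ≡ 0 (mod 3): since gcd(91, 3) = 1, we get a unique residue mod 273.
    Write x = 61 + 91·t and substitute into x ≡ 0 (mod 3): 91·t ≡ 0 − 61 = -61 (mod 3).
    Reduce coefficients mod 3: 1·t ≡ 2 (mod 3).
    So t ≡ 2 (mod 3).
    Then x = 61 + 91·2 = 243, valid modulo lcm(91, 3) = 273: x ≡ 243 (mod 273).
Verify: 243 mod 13 = 9 ✓, 243 mod 7 = 5 ✓, 243 mod 3 = 0 ✓.

x ≡ 243 (mod 273).


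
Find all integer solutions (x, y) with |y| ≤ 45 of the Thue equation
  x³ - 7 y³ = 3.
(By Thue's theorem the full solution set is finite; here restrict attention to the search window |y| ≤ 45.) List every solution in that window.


The equation is x³ - 7y³ = 3. For fixed y, x³ = 7·y³ + 3, so a solution requires the RHS to be a perfect cube.
Strategy: iterate y from -45 to 45, compute RHS = 7·y³ + 3, and check whether it is a (positive or negative) perfect cube.
Check small values of y:
  y = 0: RHS = 3 is not a perfect cube.
  y = 1: RHS = 10 is not a perfect cube.
  y = -1: RHS = -4 is not a perfect cube.
  y = 2: RHS = 59 is not a perfect cube.
  y = -2: RHS = -53 is not a perfect cube.
  y = 3: RHS = 192 is not a perfect cube.
  y = -3: RHS = -186 is not a perfect cube.
Continuing the search up to |y| = 45 finds no solutions either.
No (x, y) in the scanned range satisfies the equation.

No integer solutions with |y| ≤ 45.


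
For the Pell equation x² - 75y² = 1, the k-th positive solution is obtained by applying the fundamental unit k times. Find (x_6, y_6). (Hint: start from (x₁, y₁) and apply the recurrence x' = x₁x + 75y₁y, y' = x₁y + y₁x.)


Step 1: Find the fundamental solution (x₁, y₁) of x² - 75y² = 1.
  Expand √75 as a continued fraction. a₀ = ⌊√75⌋ = 8; iterate m_{k+1} = d_k·a_k − m_k, d_{k+1} = (75 − m_{k+1}²)/d_k, a_{k+1} = ⌊(a₀ + m_{k+1})/d_{k+1}⌋ (starting m₀ = 0, d₀ = 1), with convergents p_k = a_k·p_{k-1} + p_{k-2}, q_k = a_k·q_{k-1} + q_{k-2} (p₋₁ = 1, q₋₁ = 0):
  k = 0: a₀ = 8; p₀/q₀ = 8/1; p₀² − 75·q₀² = 64 − 75 = -11.
  k = 1: m = 8, d = 11, a = ⌊(8 + 8)/11⌋ = 1; p/q = (1·8 + 1)/(1·1 + 0) = 9/1; p² − 75·q² = 81 − 75 = 6.
  k = 2: m = 3, d = 6, a = ⌊(8 + 3)/6⌋ = 1; p/q = (1·9 + 8)/(1·1 + 1) = 17/2; p² − 75·q² = 289 − 300 = -11.
  k = 3: m = 3, d = 11, a = ⌊(8 + 3)/11⌋ = 1; p/q = (1·17 + 9)/(1·2 + 1) = 26/3; p² − 75·q² = 676 − 675 = 1.
  The first convergent with p² − 75·q² = 1 gives the fundamental solution (x₁, y₁) = (26, 3).
Step 2: Apply the recurrence (x_{n+1}, y_{n+1}) = (x₁x_n + 75y₁y_n, x₁y_n + y₁x_n) repeatedly.
  From (x_1, y_1) = (26, 3): x_2 = 26·26 + 75·3·3 = 1351; y_2 = 26·3 + 3·26 = 156.
  From (x_2, y_2) = (1351, 156): x_3 = 26·1351 + 75·3·156 = 70226; y_3 = 26·156 + 3·1351 = 8109.
  From (x_3, y_3) = (70226, 8109): x_4 = 26·70226 + 75·3·8109 = 3650401; y_4 = 26·8109 + 3·70226 = 421512.
  From (x_4, y_4) = (3650401, 421512): x_5 = 26·3650401 + 75·3·421512 = 189750626; y_5 = 26·421512 + 3·3650401 = 21910515.
  From (x_5, y_5) = (189750626, 21910515): x_6 = 26·189750626 + 75·3·21910515 = 9863382151; y_6 = 26·21910515 + 3·189750626 = 1138925268.
Step 3: Verify x_6² - 75·y_6² = 97286307456665386801 - 97286307456665386800 = 1 (should be 1). ✓

(x_1, y_1) = (26, 3); (x_6, y_6) = (9863382151, 1138925268).


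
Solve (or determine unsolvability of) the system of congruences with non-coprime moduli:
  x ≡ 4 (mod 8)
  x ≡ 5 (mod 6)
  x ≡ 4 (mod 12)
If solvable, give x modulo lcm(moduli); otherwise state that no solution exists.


Moduli 8, 6, 12 are not pairwise coprime, so CRT works modulo lcm(m_i) when all pairwise compatibility conditions hold.
Pairwise compatibility: gcd(m_i, m_j) must divide a_i - a_j for every pair.
Merge one congruence at a time:
  Start: x ≡ 4 (mod 8).
  Combine with x ≡ 5 (mod 6): gcd(8, 6) = 2, and 5 - 4 = 1 is NOT divisible by 2.
    ⇒ system is inconsistent (no integer solution).

No solution (the system is inconsistent).


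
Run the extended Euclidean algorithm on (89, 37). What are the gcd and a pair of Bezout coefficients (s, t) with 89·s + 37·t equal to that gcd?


Euclidean algorithm on (89, 37) — divide until remainder is 0:
  89 = 2 · 37 + 15
  37 = 2 · 15 + 7
  15 = 2 · 7 + 1
  7 = 7 · 1 + 0
gcd(89, 37) = 1.
Track Bezout coefficients alongside the remainders: start with r₀ = 89 = a·1 + b·0 (s = 1, t = 0) and r₁ = 37 = a·0 + b·1 (s = 0, t = 1); each new remainder r_{k+1} = r_{k-1} − q_k·r_k inherits s_{k+1} = s_{k-1} − q_k·s_k, t_{k+1} = t_{k-1} − q_k·t_k, so r_k = a·s_k + b·t_k at every step:
  q = 2: r = 15, s = 1 − 2·0 = 1, t = 0 − 2·1 = -2  (check: 89·1 + 37·(-2) = 15)
  q = 2: r = 7, s = 0 − 2·1 = -2, t = 1 − 2·(-2) = 5  (check: 89·(-2) + 37·5 = 7)
  q = 2: r = 1, s = 1 − 2·(-2) = 5, t = -2 − 2·5 = -12  (check: 89·5 + 37·(-12) = 1)
The row with r = 1 (the gcd) gives the Bezout coefficients s = 5, t = -12.
Result: 89 · (5) + 37 · (-12) = 1.

gcd(89, 37) = 1; s = 5, t = -12 (check: 89·5 + 37·(-12) = 1).


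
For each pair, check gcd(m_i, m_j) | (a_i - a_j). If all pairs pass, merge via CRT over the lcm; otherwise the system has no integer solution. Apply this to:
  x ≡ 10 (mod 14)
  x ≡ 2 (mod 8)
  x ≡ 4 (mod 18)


Moduli 14, 8, 18 are not pairwise coprime, so CRT works modulo lcm(m_i) when all pairwise compatibility conditions hold.
Pairwise compatibility: gcd(m_i, m_j) must divide a_i - a_j for every pair.
Merge one congruence at a time:
  Start: x ≡ 10 (mod 14).
  Combine with x ≡ 2 (mod 8): gcd(14, 8) = 2; 2 - 10 = -8, which IS divisible by 2, so compatible.
    Write x = 10 + 14·t and substitute into x ≡ 2 (mod 8): 14·t ≡ 2 − 10 = -8 (mod 8).
    Divide the congruence (and modulus) by g = 2: 7·t ≡ -4 (mod 4).
    Reduce coefficients mod 4: 3·t ≡ 0 (mod 4).
    The inverse of 3 mod 4 is 3 (since 3·3 = 9 = 2·4 + 1), so t ≡ 3·0 = 0 ≡ 0 (mod 4).
    Then x = 10 + 14·0 = 10, valid modulo lcm(14, 8) = 56: x ≡ 10 (mod 56).
  Combine with x ≡ 4 (mod 18): gcd(56, 18) = 2; 4 - 10 = -6, which IS divisible by 2, so compatible.
    Write x = 10 + 56·t and substitute into x ≡ 4 (mod 18): 56·t ≡ 4 − 10 = -6 (mod 18).
    Divide the congruence (and modulus) by g = 2: 28·t ≡ -3 (mod 9).
    Reduce coefficients mod 9: 1·t ≡ 6 (mod 9).
    So t ≡ 6 (mod 9).
    Then x = 10 + 56·6 = 346, valid modulo lcm(56, 18) = 504: x ≡ 346 (mod 504).
Verify: 346 mod 14 = 10, 346 mod 8 = 2, 346 mod 18 = 4.

x ≡ 346 (mod 504).


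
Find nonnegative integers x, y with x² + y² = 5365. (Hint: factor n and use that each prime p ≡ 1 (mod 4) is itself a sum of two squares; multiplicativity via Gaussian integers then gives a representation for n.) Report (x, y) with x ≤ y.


Step 1: Factor n = 5365 = 5 · 29 · 37.
Step 2: Check the mod-4 condition on each prime factor: 5 ≡ 1 (mod 4), exponent 1; 29 ≡ 1 (mod 4), exponent 1; 37 ≡ 1 (mod 4), exponent 1.
All primes ≡ 3 (mod 4) appear to even exponent (or don't appear), so by the two-squares theorem n IS expressible as a sum of two squares.
Step 3: Build a representation. Here n = 5 · 29 · 37 is a product of primes ≡ 1 (mod 4). Each prime p ≡ 1 (mod 4) is itself a sum of two squares; find a² by testing p − a² for a perfect square:
  5: 5 − 1² = 4 = 2² ⇒ 5 = 1² + 2².
  29: 29 − 1² = 28, 29 − 2² = 25 = 5² ⇒ 29 = 2² + 5².
  37: 37 − 1² = 36 = 6² ⇒ 37 = 1² + 6².
  Combine using the Brahmagupta–Fibonacci identity (a² + b²)(c² + d²) = (ac − bd)² + (ad + bc)² = (ac + bd)² + (ad − bc)²:
  5 · 29 = 145: from (1² + 2²)(2² + 5²), take (1·2 − 2·5, 1·5 + 2·2) = (2 − 10, 5 + 4) = (-8, 9); dropping signs (only squares matter) gives (8, 9); check 8² + 9² = 64 + 81 = 145 ✓.
  145 · 37 = 5365: from (8² + 9²)(1² + 6²), take (8·1 − 9·6, 8·6 + 9·1) = (8 − 54, 48 + 9) = (-46, 57); dropping signs (only squares matter) gives (46, 57); check 46² + 57² = 2116 + 3249 = 5365 ✓.
Step 4: Order so x ≤ y and verify: 46² + 57² = 2116 + 3249 = 5365 = n. ✓

n = 5365 = 46² + 57² (one valid representation with x ≤ y).


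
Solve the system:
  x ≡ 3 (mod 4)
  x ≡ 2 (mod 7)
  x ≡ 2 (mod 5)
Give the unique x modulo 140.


Moduli 4, 7, 5 are pairwise coprime; by CRT there is a unique solution modulo M = 4 · 7 · 5 = 140.
Solve pairwise, accumulating the modulus:
  Start with x ≡ 3 (mod 4).
  Combine with x ≡ 2 (mod 7): since gcd(4, 7) = 1, we get a unique residue mod 28.
    Write x = 3 + 4·t and substitute into x ≡ 2 (mod 7): 4·t ≡ 2 − 3 = -1 (mod 7).
    Reduce coefficients mod 7: 4·t ≡ 6 (mod 7).
    The inverse of 4 mod 7 is 2 (since 4·2 = 8 = 1·7 + 1), so t ≡ 2·6 = 12 ≡ 5 (mod 7).
    Then x = 3 + 4·5 = 23, valid modulo lcm(4, 7) = 28: x ≡ 23 (mod 28).
  Combine with x ≡ 2 (mod 5): since gcd(28, 5) = 1, we get a unique residue mod 140.
    Write x = 23 + 28·t and substitute into x ≡ 2 (mod 5): 28·t ≡ 2 − 23 = -21 (mod 5).
    Reduce coefficients mod 5: 3·t ≡ 4 (mod 5).
    The inverse of 3 mod 5 is 2 (since 3·2 = 6 = 1·5 + 1), so t ≡ 2·4 = 8 ≡ 3 (mod 5).
    Then x = 23 + 28·3 = 107, valid modulo lcm(28, 5) = 140: x ≡ 107 (mod 140).
Verify: 107 mod 4 = 3 ✓, 107 mod 7 = 2 ✓, 107 mod 5 = 2 ✓.

x ≡ 107 (mod 140).


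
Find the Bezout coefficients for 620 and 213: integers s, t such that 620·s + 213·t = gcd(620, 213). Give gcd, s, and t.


Euclidean algorithm on (620, 213) — divide until remainder is 0:
  620 = 2 · 213 + 194
  213 = 1 · 194 + 19
  194 = 10 · 19 + 4
  19 = 4 · 4 + 3
  4 = 1 · 3 + 1
  3 = 3 · 1 + 0
gcd(620, 213) = 1.
Track Bezout coefficients alongside the remainders: start with r₀ = 620 = a·1 + b·0 (s = 1, t = 0) and r₁ = 213 = a·0 + b·1 (s = 0, t = 1); each new remainder r_{k+1} = r_{k-1} − q_k·r_k inherits s_{k+1} = s_{k-1} − q_k·s_k, t_{k+1} = t_{k-1} − q_k·t_k, so r_k = a·s_k + b·t_k at every step:
  q = 2: r = 194, s = 1 − 2·0 = 1, t = 0 − 2·1 = -2  (check: 620·1 + 213·(-2) = 194)
  q = 1: r = 19, s = 0 − 1·1 = -1, t = 1 − 1·(-2) = 3  (check: 620·(-1) + 213·3 = 19)
  q = 10: r = 4, s = 1 − 10·(-1) = 11, t = -2 − 10·3 = -32  (check: 620·11 + 213·(-32) = 4)
  q = 4: r = 3, s = -1 − 4·11 = -45, t = 3 − 4·(-32) = 131  (check: 620·(-45) + 213·131 = 3)
  q = 1: r = 1, s = 11 − 1·(-45) = 56, t = -32 − 1·131 = -163  (check: 620·56 + 213·(-163) = 1)
The row with r = 1 (the gcd) gives the Bezout coefficients s = 56, t = -163.
Result: 620 · (56) + 213 · (-163) = 1.

gcd(620, 213) = 1; s = 56, t = -163 (check: 620·56 + 213·(-163) = 1).


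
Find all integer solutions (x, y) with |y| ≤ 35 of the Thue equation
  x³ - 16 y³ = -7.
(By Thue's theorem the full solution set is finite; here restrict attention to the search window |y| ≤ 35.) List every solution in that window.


The equation is x³ - 16y³ = -7. For fixed y, x³ = 16·y³ − 7, so a solution requires the RHS to be a perfect cube.
Strategy: iterate y from -35 to 35, compute RHS = 16·y³ − 7, and check whether it is a (positive or negative) perfect cube.
Check small values of y:
  y = 0: RHS = -7 is not a perfect cube.
  y = 1: RHS = 9 is not a perfect cube.
  y = -1: RHS = -23 is not a perfect cube.
  y = 2: RHS = 121 is not a perfect cube.
  y = -2: RHS = -135 is not a perfect cube.
  y = 3: RHS = 425 is not a perfect cube.
  y = -3: RHS = -439 is not a perfect cube.
Continuing the search up to |y| = 35 finds no solutions either.
No (x, y) in the scanned range satisfies the equation.

No integer solutions with |y| ≤ 35.


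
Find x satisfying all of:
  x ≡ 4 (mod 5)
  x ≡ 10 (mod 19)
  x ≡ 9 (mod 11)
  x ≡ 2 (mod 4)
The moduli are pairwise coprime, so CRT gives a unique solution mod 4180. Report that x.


Product of moduli M = 5 · 19 · 11 · 4 = 4180.
Merge one congruence at a time:
  Start: x ≡ 4 (mod 5).
  Combine with x ≡ 10 (mod 19); new modulus lcm = 95.
    Write x = 4 + 5·t and substitute into x ≡ 10 (mod 19): 5·t ≡ 10 − 4 = 6 (mod 19).
    The inverse of 5 mod 19 is 4 (since 5·4 = 20 = 1·19 + 1), so t ≡ 4·6 = 24 ≡ 5 (mod 19).
    Then x = 4 + 5·5 = 29, valid modulo lcm(5, 19) = 95: x ≡ 29 (mod 95).
  Combine with x ≡ 9 (mod 11); new modulus lcm = 1045.
    Write x = 29 + 95·t and substitute into x ≡ 9 (mod 11): 95·t ≡ 9 − 29 = -20 (mod 11).
    Reduce coefficients mod 11: 7·t ≡ 2 (mod 11).
    The inverse of 7 mod 11 is 8 (since 7·8 = 56 = 5·11 + 1), so t ≡ 8·2 = 16 ≡ 5 (mod 11).
    Then x = 29 + 95·5 = 504, valid modulo lcm(95, 11) = 1045: x ≡ 504 (mod 1045).
  Combine with x ≡ 2 (mod 4); new modulus lcm = 4180.
    Write x = 504 + 1045·t and substitute into x ≡ 2 (mod 4): 1045·t ≡ 2 − 504 = -502 (mod 4).
    Reduce coefficients mod 4: 1·t ≡ 2 (mod 4).
    So t ≡ 2 (mod 4).
    Then x = 504 + 1045·2 = 2594, valid modulo lcm(1045, 4) = 4180: x ≡ 2594 (mod 4180).
Verify against each original: 2594 mod 5 = 4, 2594 mod 19 = 10, 2594 mod 11 = 9, 2594 mod 4 = 2.

x ≡ 2594 (mod 4180).


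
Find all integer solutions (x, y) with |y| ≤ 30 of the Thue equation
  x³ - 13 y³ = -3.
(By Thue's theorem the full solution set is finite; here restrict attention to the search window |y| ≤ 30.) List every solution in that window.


The equation is x³ - 13y³ = -3. For fixed y, x³ = 13·y³ − 3, so a solution requires the RHS to be a perfect cube.
Strategy: iterate y from -30 to 30, compute RHS = 13·y³ − 3, and check whether it is a (positive or negative) perfect cube.
Check small values of y:
  y = 0: RHS = -3 is not a perfect cube.
  y = 1: RHS = 10 is not a perfect cube.
  y = -1: RHS = -16 is not a perfect cube.
  y = 2: RHS = 101 is not a perfect cube.
  y = -2: RHS = -107 is not a perfect cube.
  y = 3: RHS = 348 is not a perfect cube.
  y = -3: RHS = -354 is not a perfect cube.
Continuing the search up to |y| = 30 finds no solutions either.
No (x, y) in the scanned range satisfies the equation.

No integer solutions with |y| ≤ 30.


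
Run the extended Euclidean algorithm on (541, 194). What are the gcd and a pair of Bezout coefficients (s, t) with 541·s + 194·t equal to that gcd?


Euclidean algorithm on (541, 194) — divide until remainder is 0:
  541 = 2 · 194 + 153
  194 = 1 · 153 + 41
  153 = 3 · 41 + 30
  41 = 1 · 30 + 11
  30 = 2 · 11 + 8
  11 = 1 · 8 + 3
  8 = 2 · 3 + 2
  3 = 1 · 2 + 1
  2 = 2 · 1 + 0
gcd(541, 194) = 1.
Track Bezout coefficients alongside the remainders: start with r₀ = 541 = a·1 + b·0 (s = 1, t = 0) and r₁ = 194 = a·0 + b·1 (s = 0, t = 1); each new remainder r_{k+1} = r_{k-1} − q_k·r_k inherits s_{k+1} = s_{k-1} − q_k·s_k, t_{k+1} = t_{k-1} − q_k·t_k, so r_k = a·s_k + b·t_k at every step:
  q = 2: r = 153, s = 1 − 2·0 = 1, t = 0 − 2·1 = -2  (check: 541·1 + 194·(-2) = 153)
  q = 1: r = 41, s = 0 − 1·1 = -1, t = 1 − 1·(-2) = 3  (check: 541·(-1) + 194·3 = 41)
  q = 3: r = 30, s = 1 − 3·(-1) = 4, t = -2 − 3·3 = -11  (check: 541·4 + 194·(-11) = 30)
  q = 1: r = 11, s = -1 − 1·4 = -5, t = 3 − 1·(-11) = 14  (check: 541·(-5) + 194·14 = 11)
  q = 2: r = 8, s = 4 − 2·(-5) = 14, t = -11 − 2·14 = -39  (check: 541·14 + 194·(-39) = 8)
  q = 1: r = 3, s = -5 − 1·14 = -19, t = 14 − 1·(-39) = 53  (check: 541·(-19) + 194·53 = 3)
  q = 2: r = 2, s = 14 − 2·(-19) = 52, t = -39 − 2·53 = -145  (check: 541·52 + 194·(-145) = 2)
  q = 1: r = 1, s = -19 − 1·52 = -71, t = 53 − 1·(-145) = 198  (check: 541·(-71) + 194·198 = 1)
The row with r = 1 (the gcd) gives the Bezout coefficients s = -71, t = 198.
Result: 541 · (-71) + 194 · (198) = 1.

gcd(541, 194) = 1; s = -71, t = 198 (check: 541·(-71) + 194·198 = 1).


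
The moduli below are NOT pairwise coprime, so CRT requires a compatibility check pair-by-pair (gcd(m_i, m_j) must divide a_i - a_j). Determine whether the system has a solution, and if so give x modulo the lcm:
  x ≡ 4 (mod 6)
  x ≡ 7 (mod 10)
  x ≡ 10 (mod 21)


Moduli 6, 10, 21 are not pairwise coprime, so CRT works modulo lcm(m_i) when all pairwise compatibility conditions hold.
Pairwise compatibility: gcd(m_i, m_j) must divide a_i - a_j for every pair.
Merge one congruence at a time:
  Start: x ≡ 4 (mod 6).
  Combine with x ≡ 7 (mod 10): gcd(6, 10) = 2, and 7 - 4 = 3 is NOT divisible by 2.
    ⇒ system is inconsistent (no integer solution).

No solution (the system is inconsistent).


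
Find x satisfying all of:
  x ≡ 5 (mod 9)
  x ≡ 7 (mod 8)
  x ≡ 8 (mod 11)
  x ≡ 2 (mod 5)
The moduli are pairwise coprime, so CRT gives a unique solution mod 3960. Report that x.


Product of moduli M = 9 · 8 · 11 · 5 = 3960.
Merge one congruence at a time:
  Start: x ≡ 5 (mod 9).
  Combine with x ≡ 7 (mod 8); new modulus lcm = 72.
    Write x = 5 + 9·t and substitute into x ≡ 7 (mod 8): 9·t ≡ 7 − 5 = 2 (mod 8).
    Reduce coefficients mod 8: 1·t ≡ 2 (mod 8).
    So t ≡ 2 (mod 8).
    Then x = 5 + 9·2 = 23, valid modulo lcm(9, 8) = 72: x ≡ 23 (mod 72).
  Combine with x ≡ 8 (mod 11); new modulus lcm = 792.
    Write x = 23 + 72·t and substitute into x ≡ 8 (mod 11): 72·t ≡ 8 − 23 = -15 (mod 11).
    Reduce coefficients mod 11: 6·t ≡ 7 (mod 11).
    The inverse of 6 mod 11 is 2 (since 6·2 = 12 = 1·11 + 1), so t ≡ 2·7 = 14 ≡ 3 (mod 11).
    Then x = 23 + 72·3 = 239, valid modulo lcm(72, 11) = 792: x ≡ 239 (mod 792).
  Combine with x ≡ 2 (mod 5); new modulus lcm = 3960.
    Write x = 239 + 792·t and substitute into x ≡ 2 (mod 5): 792·t ≡ 2 − 239 = -237 (mod 5).
    Reduce coefficients mod 5: 2·t ≡ 3 (mod 5).
    The inverse of 2 mod 5 is 3 (since 2·3 = 6 = 1·5 + 1), so t ≡ 3·3 = 9 ≡ 4 (mod 5).
    Then x = 239 + 792·4 = 3407, valid modulo lcm(792, 5) = 3960: x ≡ 3407 (mod 3960).
Verify against each original: 3407 mod 9 = 5, 3407 mod 8 = 7, 3407 mod 11 = 8, 3407 mod 5 = 2.

x ≡ 3407 (mod 3960).


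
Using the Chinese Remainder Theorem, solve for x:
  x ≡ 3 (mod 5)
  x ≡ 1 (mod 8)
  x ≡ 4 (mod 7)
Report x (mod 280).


Moduli 5, 8, 7 are pairwise coprime; by CRT there is a unique solution modulo M = 5 · 8 · 7 = 280.
Solve pairwise, accumulating the modulus:
  Start with x ≡ 3 (mod 5).
  Combine with x ≡ 1 (mod 8): since gcd(5, 8) = 1, we get a unique residue mod 40.
    Write x = 3 + 5·t and substitute into x ≡ 1 (mod 8): 5·t ≡ 1 − 3 = -2 (mod 8).
    Reduce coefficients mod 8: 5·t ≡ 6 (mod 8).
    The inverse of 5 mod 8 is 5 (since 5·5 = 25 = 3·8 + 1), so t ≡ 5·6 = 30 ≡ 6 (mod 8).
    Then x = 3 + 5·6 = 33, valid modulo lcm(5, 8) = 40: x ≡ 33 (mod 40).
  Combine with x ≡ 4 (mod 7): since gcd(40, 7) = 1, we get a unique residue mod 280.
    Write x = 33 + 40·t and substitute into x ≡ 4 (mod 7): 40·t ≡ 4 − 33 = -29 (mod 7).
    Reduce coefficients mod 7: 5·t ≡ 6 (mod 7).
    The inverse of 5 mod 7 is 3 (since 5·3 = 15 = 2·7 + 1), so t ≡ 3·6 = 18 ≡ 4 (mod 7).
    Then x = 33 + 40·4 = 193, valid modulo lcm(40, 7) = 280: x ≡ 193 (mod 280).
Verify: 193 mod 5 = 3 ✓, 193 mod 8 = 1 ✓, 193 mod 7 = 4 ✓.

x ≡ 193 (mod 280).


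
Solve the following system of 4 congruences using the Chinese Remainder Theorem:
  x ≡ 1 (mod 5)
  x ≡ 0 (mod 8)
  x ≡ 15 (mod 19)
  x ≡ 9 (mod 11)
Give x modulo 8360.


Product of moduli M = 5 · 8 · 19 · 11 = 8360.
Merge one congruence at a time:
  Start: x ≡ 1 (mod 5).
  Combine with x ≡ 0 (mod 8); new modulus lcm = 40.
    Write x = 1 + 5·t and substitute into x ≡ 0 (mod 8): 5·t ≡ 0 − 1 = -1 (mod 8).
    Reduce coefficients mod 8: 5·t ≡ 7 (mod 8).
    The inverse of 5 mod 8 is 5 (since 5·5 = 25 = 3·8 + 1), so t ≡ 5·7 = 35 ≡ 3 (mod 8).
    Then x = 1 + 5·3 = 16, valid modulo lcm(5, 8) = 40: x ≡ 16 (mod 40).
  Combine with x ≡ 15 (mod 19); new modulus lcm = 760.
    Write x = 16 + 40·t and substitute into x ≡ 15 (mod 19): 40·t ≡ 15 − 16 = -1 (mod 19).
    Reduce coefficients mod 19: 2·t ≡ 18 (mod 19).
    The inverse of 2 mod 19 is 10 (since 2·10 = 20 = 1·19 + 1), so t ≡ 10·18 = 180 ≡ 9 (mod 19).
    Then x = 16 + 40·9 = 376, valid modulo lcm(40, 19) = 760: x ≡ 376 (mod 760).
  Combine with x ≡ 9 (mod 11); new modulus lcm = 8360.
    Write x = 376 + 760·t and substitute into x ≡ 9 (mod 11): 760·t ≡ 9 − 376 = -367 (mod 11).
    Reduce coefficients mod 11: 1·t ≡ 7 (mod 11).
    So t ≡ 7 (mod 11).
    Then x = 376 + 760·7 = 5696, valid modulo lcm(760, 11) = 8360: x ≡ 5696 (mod 8360).
Verify against each original: 5696 mod 5 = 1, 5696 mod 8 = 0, 5696 mod 19 = 15, 5696 mod 11 = 9.

x ≡ 5696 (mod 8360).


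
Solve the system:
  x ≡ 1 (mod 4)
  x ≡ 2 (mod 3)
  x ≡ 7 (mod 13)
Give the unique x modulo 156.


Moduli 4, 3, 13 are pairwise coprime; by CRT there is a unique solution modulo M = 4 · 3 · 13 = 156.
Solve pairwise, accumulating the modulus:
  Start with x ≡ 1 (mod 4).
  Combine with x ≡ 2 (mod 3): since gcd(4, 3) = 1, we get a unique residue mod 12.
    Write x = 1 + 4·t and substitute into x ≡ 2 (mod 3): 4·t ≡ 2 − 1 = 1 (mod 3).
    Reduce coefficients mod 3: 1·t ≡ 1 (mod 3).
    So t ≡ 1 (mod 3).
    Then x = 1 + 4·1 = 5, valid modulo lcm(4, 3) = 12: x ≡ 5 (mod 12).
  Combine with x ≡ 7 (mod 13): since gcd(12, 13) = 1, we get a unique residue mod 156.
    Write x = 5 + 12·t and substitute into x ≡ 7 (mod 13): 12·t ≡ 7 − 5 = 2 (mod 13).
    The inverse of 12 mod 13 is 12 (since 12·12 = 144 = 11·13 + 1), so t ≡ 12·2 = 24 ≡ 11 (mod 13).
    Then x = 5 + 12·11 = 137, valid modulo lcm(12, 13) = 156: x ≡ 137 (mod 156).
Verify: 137 mod 4 = 1 ✓, 137 mod 3 = 2 ✓, 137 mod 13 = 7 ✓.

x ≡ 137 (mod 156).


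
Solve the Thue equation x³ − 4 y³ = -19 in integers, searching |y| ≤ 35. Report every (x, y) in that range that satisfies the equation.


The equation is x³ - 4y³ = -19. For fixed y, x³ = 4·y³ − 19, so a solution requires the RHS to be a perfect cube.
Strategy: iterate y from -35 to 35, compute RHS = 4·y³ − 19, and check whether it is a (positive or negative) perfect cube.
Check small values of y:
  y = 0: RHS = -19 is not a perfect cube.
  y = 1: RHS = -15 is not a perfect cube.
  y = -1: RHS = -23 is not a perfect cube.
  y = 2: RHS = 13 is not a perfect cube.
  y = -2: RHS = -51 is not a perfect cube.
  y = 3: RHS = 89 is not a perfect cube.
  y = -3: RHS = -127 is not a perfect cube.
Continuing the search up to |y| = 35 finds no solutions either.
No (x, y) in the scanned range satisfies the equation.

No integer solutions with |y| ≤ 35.


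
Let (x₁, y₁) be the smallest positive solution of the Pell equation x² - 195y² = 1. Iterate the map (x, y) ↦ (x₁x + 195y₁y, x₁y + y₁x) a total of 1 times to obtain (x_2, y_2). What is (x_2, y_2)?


Step 1: Find the fundamental solution (x₁, y₁) of x² - 195y² = 1.
  Expand √195 as a continued fraction. a₀ = ⌊√195⌋ = 13; iterate m_{k+1} = d_k·a_k − m_k, d_{k+1} = (195 − m_{k+1}²)/d_k, a_{k+1} = ⌊(a₀ + m_{k+1})/d_{k+1}⌋ (starting m₀ = 0, d₀ = 1), with convergents p_k = a_k·p_{k-1} + p_{k-2}, q_k = a_k·q_{k-1} + q_{k-2} (p₋₁ = 1, q₋₁ = 0):
  k = 0: a₀ = 13; p₀/q₀ = 13/1; p₀² − 195·q₀² = 169 − 195 = -26.
  k = 1: m = 13, d = 26, a = ⌊(13 + 13)/26⌋ = 1; p/q = (1·13 + 1)/(1·1 + 0) = 14/1; p² − 195·q² = 196 − 195 = 1.
  The first convergent with p² − 195·q² = 1 gives the fundamental solution (x₁, y₁) = (14, 1).
Step 2: Apply the recurrence (x_{n+1}, y_{n+1}) = (x₁x_n + 195y₁y_n, x₁y_n + y₁x_n) repeatedly.
  From (x_1, y_1) = (14, 1): x_2 = 14·14 + 195·1·1 = 391; y_2 = 14·1 + 1·14 = 28.
Step 3: Verify x_2² - 195·y_2² = 152881 - 152880 = 1 (should be 1). ✓

(x_1, y_1) = (14, 1); (x_2, y_2) = (391, 28).


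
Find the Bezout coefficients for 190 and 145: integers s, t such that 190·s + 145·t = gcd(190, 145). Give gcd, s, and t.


Euclidean algorithm on (190, 145) — divide until remainder is 0:
  190 = 1 · 145 + 45
  145 = 3 · 45 + 10
  45 = 4 · 10 + 5
  10 = 2 · 5 + 0
gcd(190, 145) = 5.
Track Bezout coefficients alongside the remainders: start with r₀ = 190 = a·1 + b·0 (s = 1, t = 0) and r₁ = 145 = a·0 + b·1 (s = 0, t = 1); each new remainder r_{k+1} = r_{k-1} − q_k·r_k inherits s_{k+1} = s_{k-1} − q_k·s_k, t_{k+1} = t_{k-1} − q_k·t_k, so r_k = a·s_k + b·t_k at every step:
  q = 1: r = 45, s = 1 − 1·0 = 1, t = 0 − 1·1 = -1  (check: 190·1 + 145·(-1) = 45)
  q = 3: r = 10, s = 0 − 3·1 = -3, t = 1 − 3·(-1) = 4  (check: 190·(-3) + 145·4 = 10)
  q = 4: r = 5, s = 1 − 4·(-3) = 13, t = -1 − 4·4 = -17  (check: 190·13 + 145·(-17) = 5)
The row with r = 5 (the gcd) gives the Bezout coefficients s = 13, t = -17.
Result: 190 · (13) + 145 · (-17) = 5.

gcd(190, 145) = 5; s = 13, t = -17 (check: 190·13 + 145·(-17) = 5).


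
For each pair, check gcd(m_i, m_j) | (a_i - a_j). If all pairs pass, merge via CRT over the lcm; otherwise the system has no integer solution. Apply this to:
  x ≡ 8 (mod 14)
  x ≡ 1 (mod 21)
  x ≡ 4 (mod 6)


Moduli 14, 21, 6 are not pairwise coprime, so CRT works modulo lcm(m_i) when all pairwise compatibility conditions hold.
Pairwise compatibility: gcd(m_i, m_j) must divide a_i - a_j for every pair.
Merge one congruence at a time:
  Start: x ≡ 8 (mod 14).
  Combine with x ≡ 1 (mod 21): gcd(14, 21) = 7; 1 - 8 = -7, which IS divisible by 7, so compatible.
    Write x = 8 + 14·t and substitute into x ≡ 1 (mod 21): 14·t ≡ 1 − 8 = -7 (mod 21).
    Divide the congruence (and modulus) by g = 7: 2·t ≡ -1 (mod 3).
    Reduce coefficients mod 3: 2·t ≡ 2 (mod 3).
    The inverse of 2 mod 3 is 2 (since 2·2 = 4 = 1·3 + 1), so t ≡ 2·2 = 4 ≡ 1 (mod 3).
    Then x = 8 + 14·1 = 22, valid modulo lcm(14, 21) = 42: x ≡ 22 (mod 42).
  Combine with x ≡ 4 (mod 6): gcd(42, 6) = 6; 4 - 22 = -18, which IS divisible by 6, so compatible.
    Write x = 22 + 42·t and substitute into x ≡ 4 (mod 6): 42·t ≡ 4 − 22 = -18 (mod 6).
    Divide the congruence (and modulus) by g = 6: 7·t ≡ -3 (mod 1).
    Modulo 1 every t works; take t = 0.
    Then x = 22 + 42·0 = 22, valid modulo lcm(42, 6) = 42: x ≡ 22 (mod 42).
Verify: 22 mod 14 = 8, 22 mod 21 = 1, 22 mod 6 = 4.

x ≡ 22 (mod 42).


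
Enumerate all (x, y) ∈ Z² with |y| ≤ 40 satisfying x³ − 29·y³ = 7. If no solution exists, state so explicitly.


The equation is x³ - 29y³ = 7. For fixed y, x³ = 29·y³ + 7, so a solution requires the RHS to be a perfect cube.
Strategy: iterate y from -40 to 40, compute RHS = 29·y³ + 7, and check whether it is a (positive or negative) perfect cube.
Check small values of y:
  y = 0: RHS = 7 is not a perfect cube.
  y = 1: RHS = 36 is not a perfect cube.
  y = -1: RHS = -22 is not a perfect cube.
  y = 2: RHS = 239 is not a perfect cube.
  y = -2: RHS = -225 is not a perfect cube.
  y = 3: RHS = 790 is not a perfect cube.
  y = -3: RHS = -776 is not a perfect cube.
Continuing the search up to |y| = 40 finds no solutions either.
No (x, y) in the scanned range satisfies the equation.

No integer solutions with |y| ≤ 40.
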